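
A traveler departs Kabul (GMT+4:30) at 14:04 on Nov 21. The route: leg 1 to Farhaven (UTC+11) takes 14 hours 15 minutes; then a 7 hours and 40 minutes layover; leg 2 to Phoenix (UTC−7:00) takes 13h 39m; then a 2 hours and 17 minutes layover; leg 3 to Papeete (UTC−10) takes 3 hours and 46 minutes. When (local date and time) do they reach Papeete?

Convert departure to UTC: 14:04 − 4:30 = 09:34 UTC on Nov 21.
Add 14 hours and 15 minutes leg 1 → 23:49 UTC.
Add 7 hours and 40 minutes layover in Farhaven → 07:29 UTC (Nov 22).
Add 13 hours 39 minutes leg 2 → 21:08 UTC.
Add 2 hours and 17 minutes layover in Phoenix → 23:25 UTC.
Add 3 hours and 46 minutes leg 3 → 03:11 UTC (Nov 23).
Papeete is UTC−10:00, so local arrival = 03:11 − 10:00 = 17:11 on Nov 22.

17:11 on November 22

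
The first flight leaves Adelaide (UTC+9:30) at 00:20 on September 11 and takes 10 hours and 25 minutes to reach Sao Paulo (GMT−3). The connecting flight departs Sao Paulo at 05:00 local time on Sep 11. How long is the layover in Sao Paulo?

Convert departure to UTC: 00:20 − 9:30 = 14:50 UTC on Sep 10.
Add 10 hours 25 minutes flight time → 01:15 UTC (Sep 11).
Sao Paulo is UTC−3:00, so local arrival = 01:15 − 3:00 = 22:15 on Sep 10.
Layover = 05:00 − 22:15 (+1 day) = 6 hours 45 minutes.

6 hours 45 minutes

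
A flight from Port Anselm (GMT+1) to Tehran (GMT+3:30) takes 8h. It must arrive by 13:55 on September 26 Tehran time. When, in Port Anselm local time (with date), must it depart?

Target arrival in UTC: 13:55 − 3:30 = 10:25 on Sep 26.
Subtract 8 hours → departure 02:25 UTC on Sep 26.
Port Anselm is UTC+1:00: 02:25 + 1:00 = 03:25 on Sep 26.

03:25 on Sep 26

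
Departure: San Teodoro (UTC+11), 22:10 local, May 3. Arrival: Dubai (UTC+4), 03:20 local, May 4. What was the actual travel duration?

Departure in UTC: 22:10 − 11:00 = 11:10 on May 3.
Arrival in UTC: 03:20 − 4:00 = 23:20 on May 3.
Elapsed = 23:20 − 11:10 = 12 hours 10 minutes.

12 hours 10 minutes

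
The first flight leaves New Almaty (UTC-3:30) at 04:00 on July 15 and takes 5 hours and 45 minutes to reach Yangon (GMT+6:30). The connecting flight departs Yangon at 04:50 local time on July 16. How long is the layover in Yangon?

9 hours 5 minutes

Convert departure to UTC: 04:00 + 3:30 = 07:30 UTC on Jul 15.
Add 5 hours and 45 minutes flight time → 13:15 UTC.
Yangon is UTC+6:30, so local arrival = 13:15 + 6:30 = 19:45 on Jul 15.
Layover = 04:50 − 19:45 (+1 day) = 9 hours 5 minutes.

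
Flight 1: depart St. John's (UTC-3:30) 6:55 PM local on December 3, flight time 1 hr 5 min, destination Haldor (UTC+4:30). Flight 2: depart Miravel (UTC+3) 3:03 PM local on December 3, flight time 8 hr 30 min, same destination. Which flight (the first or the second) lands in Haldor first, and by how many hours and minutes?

the second, by 2 hours 57 minutes

Flight 1 in UTC: 6:55 PM + 3:30 = 10:25 PM on Dec 3.
+1 hour 5 minutes → arrive 11:30 PM UTC on Dec 3.
Flight 2 in UTC: 3:03 PM − 3:00 = 12:03 PM on Dec 3.
+8 hours 30 minutes → arrive 8:33 PM UTC on Dec 3.
Flight 2 lands earlier by 2 hours 57 minutes.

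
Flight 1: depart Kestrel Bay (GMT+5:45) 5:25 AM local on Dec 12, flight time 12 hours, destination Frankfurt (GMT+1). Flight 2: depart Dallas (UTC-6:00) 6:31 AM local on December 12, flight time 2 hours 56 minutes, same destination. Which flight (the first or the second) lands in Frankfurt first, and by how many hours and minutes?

Flight 1 in UTC: 5:25 AM − 5:45 = 11:40 PM on Dec 11.
+12 hours → arrive 11:40 AM UTC on Dec 12.
Flight 2 in UTC: 6:31 AM + 6:00 = 12:31 PM on Dec 12.
+2 hours 56 minutes → arrive 3:27 PM UTC on Dec 12.
Flight 1 lands earlier by 3 hours 47 minutes.

the first, by 3 hours 47 minutes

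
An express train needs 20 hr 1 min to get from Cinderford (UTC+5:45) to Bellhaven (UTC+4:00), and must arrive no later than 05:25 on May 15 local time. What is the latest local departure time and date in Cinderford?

Target arrival in UTC: 05:25 − 4:00 = 01:25 on May 15.
Subtract 20 hours and 1 minute → departure 05:24 UTC on May 14.
Cinderford is UTC+5:45: 05:24 + 5:45 = 11:09 on May 14.

11:09 on May 14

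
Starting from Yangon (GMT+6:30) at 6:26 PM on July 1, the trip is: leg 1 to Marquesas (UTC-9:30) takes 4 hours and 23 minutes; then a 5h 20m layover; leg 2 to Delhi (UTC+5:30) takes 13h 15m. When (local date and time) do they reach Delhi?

Convert departure to UTC: 6:26 PM − 6:30 = 11:56 AM UTC on Jul 1.
Add 4 hours and 23 minutes leg 1 → 4:19 PM UTC.
Add 5 hours and 20 minutes layover in Marquesas → 9:39 PM UTC.
Add 13 hours and 15 minutes leg 2 → 10:54 AM UTC (Jul 2).
Delhi is UTC+5:30, so local arrival = 10:54 AM + 5:30 = 4:24 PM on Jul 2.

4:24 PM on July 2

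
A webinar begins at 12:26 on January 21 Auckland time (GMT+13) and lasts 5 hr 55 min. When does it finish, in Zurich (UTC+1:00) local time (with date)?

Convert start to UTC: 12:26 − 13:00 = 23:26 UTC on Jan 20.
Add 5 hours 55 minutes duration → 05:21 UTC (Jan 21).
Zurich is UTC+1:00, so local end time = 05:21 + 1:00 = 06:21 on Jan 21.

06:21 on January 21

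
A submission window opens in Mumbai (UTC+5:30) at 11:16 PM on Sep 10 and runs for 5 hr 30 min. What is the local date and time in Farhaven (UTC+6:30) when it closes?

Convert start to UTC: 11:16 PM − 5:30 = 5:46 PM UTC on Sep 10.
Add 5 hours and 30 minutes duration → 11:16 PM UTC.
Farhaven is UTC+6:30, so local end time = 11:16 PM + 6:30 = 5:46 AM on Sep 11.

5:46 AM on September 11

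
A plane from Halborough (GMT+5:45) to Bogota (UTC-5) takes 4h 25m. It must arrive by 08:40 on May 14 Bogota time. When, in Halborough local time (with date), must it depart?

15:00 on May 14

Target arrival in UTC: 08:40 + 5:00 = 13:40 on May 14.
Subtract 4 hours 25 minutes → departure 09:15 UTC on May 14.
Halborough is UTC+5:45: 09:15 + 5:45 = 15:00 on May 14.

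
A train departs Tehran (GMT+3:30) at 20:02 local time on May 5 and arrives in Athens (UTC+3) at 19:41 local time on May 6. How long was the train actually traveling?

24 hours 9 minutes

Departure in UTC: 20:02 − 3:30 = 16:32 on May 5.
Arrival in UTC: 19:41 − 3:00 = 16:41 on May 6.
Elapsed = 16:41 − 16:32 (+1 day) = 24 hours 9 minutes.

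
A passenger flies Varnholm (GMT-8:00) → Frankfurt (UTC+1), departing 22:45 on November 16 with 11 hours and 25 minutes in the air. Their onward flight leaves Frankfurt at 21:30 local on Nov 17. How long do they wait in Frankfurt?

2 hours 20 minutes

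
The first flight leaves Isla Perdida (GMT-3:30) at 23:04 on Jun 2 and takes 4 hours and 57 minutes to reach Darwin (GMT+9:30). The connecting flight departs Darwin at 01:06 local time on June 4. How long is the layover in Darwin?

8 hours 5 minutes

Convert departure to UTC: 23:04 + 3:30 = 02:34 UTC on Jun 3.
Add 4 hours and 57 minutes flight time → 07:31 UTC.
Darwin is UTC+9:30, so local arrival = 07:31 + 9:30 = 17:01 on Jun 3.
Layover = 01:06 − 17:01 (+1 day) = 8 hours 5 minutes.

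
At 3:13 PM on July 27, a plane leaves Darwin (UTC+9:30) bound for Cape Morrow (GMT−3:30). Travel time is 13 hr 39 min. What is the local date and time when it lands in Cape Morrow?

Convert departure to UTC: 3:13 PM − 9:30 = 5:43 AM UTC on Jul 27.
Add 13 hours 39 minutes travel time → 7:22 PM UTC.
Cape Morrow is UTC−3:30, so local arrival = 7:22 PM − 3:30 = 3:52 PM on Jul 27.

3:52 PM on July 27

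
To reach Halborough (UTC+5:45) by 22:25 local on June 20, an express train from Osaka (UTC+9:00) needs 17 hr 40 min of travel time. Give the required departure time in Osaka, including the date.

08:00 on June 20

Target arrival in UTC: 22:25 − 5:45 = 16:40 on Jun 20.
Subtract 17 hours 40 minutes → departure 23:00 UTC on Jun 19.
Osaka is UTC+9:00: 23:00 + 9:00 = 08:00 on Jun 20.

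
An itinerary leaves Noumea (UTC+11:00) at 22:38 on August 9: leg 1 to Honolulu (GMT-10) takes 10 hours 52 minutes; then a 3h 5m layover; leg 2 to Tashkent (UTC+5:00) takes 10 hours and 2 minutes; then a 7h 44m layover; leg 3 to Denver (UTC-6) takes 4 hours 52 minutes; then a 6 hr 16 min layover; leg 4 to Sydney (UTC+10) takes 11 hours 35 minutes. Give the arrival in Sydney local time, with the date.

Convert departure to UTC: 22:38 − 11:00 = 11:38 UTC on Aug 9.
Add 10 hours 52 minutes leg 1 → 22:30 UTC.
Add 3 hours and 5 minutes layover in Honolulu → 01:35 UTC (Aug 10).
Add 10 hours 2 minutes leg 2 → 11:37 UTC.
Add 7 hours 44 minutes layover in Tashkent → 19:21 UTC.
Add 4 hours 52 minutes leg 3 → 00:13 UTC (Aug 11).
Add 6 hours and 16 minutes layover in Denver → 06:29 UTC.
Add 11 hours 35 minutes leg 4 → 18:04 UTC.
Sydney is UTC+10:00, so local arrival = 18:04 + 10:00 = 04:04 on Aug 12.

04:04 on August 12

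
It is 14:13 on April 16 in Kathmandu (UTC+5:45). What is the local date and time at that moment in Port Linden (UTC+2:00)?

Port Linden is 3:45 behind Kathmandu.
Shift by the zone difference: 14:13 − 3:45 = 10:28 on Apr 16 in Port Linden.

10:28 on April 16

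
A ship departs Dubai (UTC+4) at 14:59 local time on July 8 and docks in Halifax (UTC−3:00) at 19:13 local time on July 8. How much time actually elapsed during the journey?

Halifax is 7:00 behind Dubai.
Clock-face elapsed time (ignoring zones) is 4 hours 14 minutes.
Actual elapsed = 4 hours 14 minutes + 7:00 = 11 hours 14 minutes.

11 hours 14 minutes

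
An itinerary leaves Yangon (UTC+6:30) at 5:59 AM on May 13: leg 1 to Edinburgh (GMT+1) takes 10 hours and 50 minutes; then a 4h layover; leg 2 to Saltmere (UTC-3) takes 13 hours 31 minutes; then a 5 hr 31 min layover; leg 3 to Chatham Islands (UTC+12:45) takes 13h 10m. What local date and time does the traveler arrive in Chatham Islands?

Convert departure to UTC: 5:59 AM − 6:30 = 11:29 PM UTC on May 12.
Add 10 hours and 50 minutes leg 1 → 10:19 AM UTC (May 13).
Add 4 hours layover in Edinburgh → 2:19 PM UTC.
Add 13 hours and 31 minutes leg 2 → 3:50 AM UTC (May 14).
Add 5 hours 31 minutes layover in Saltmere → 9:21 AM UTC.
Add 13 hours and 10 minutes leg 3 → 10:31 PM UTC.
Chatham Islands is UTC+12:45, so local arrival = 10:31 PM + 12:45 = 11:16 AM on May 15.

11:16 AM on May 15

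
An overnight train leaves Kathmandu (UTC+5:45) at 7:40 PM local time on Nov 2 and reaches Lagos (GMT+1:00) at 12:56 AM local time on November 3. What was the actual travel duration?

10 hours 1 minute

Departure in UTC: 7:40 PM − 5:45 = 1:55 PM on Nov 2.
Arrival in UTC: 12:56 AM − 1:00 = 11:56 PM on Nov 2.
Elapsed = 11:56 PM − 1:55 PM = 10 hours 1 minute.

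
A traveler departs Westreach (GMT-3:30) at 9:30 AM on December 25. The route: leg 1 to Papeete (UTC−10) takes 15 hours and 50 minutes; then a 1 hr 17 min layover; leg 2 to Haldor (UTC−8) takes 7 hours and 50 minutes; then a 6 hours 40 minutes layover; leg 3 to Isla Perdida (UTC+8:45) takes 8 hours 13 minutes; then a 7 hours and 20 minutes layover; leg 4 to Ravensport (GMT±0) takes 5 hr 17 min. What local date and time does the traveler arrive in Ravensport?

5:27 PM on December 27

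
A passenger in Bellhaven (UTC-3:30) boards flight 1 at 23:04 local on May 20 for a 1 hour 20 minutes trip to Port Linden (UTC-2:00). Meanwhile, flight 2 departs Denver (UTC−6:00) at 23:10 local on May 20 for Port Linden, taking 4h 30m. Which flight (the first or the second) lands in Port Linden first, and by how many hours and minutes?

the first, by 5 hours 46 minutes

Flight 1 in UTC: 23:04 + 3:30 = 02:34 on May 21.
+1 hour and 20 minutes → arrive 03:54 UTC on May 21.
Flight 2 in UTC: 23:10 + 6:00 = 05:10 on May 21.
+4 hours and 30 minutes → arrive 09:40 UTC on May 21.
Flight 1 lands earlier by 5 hours 46 minutes.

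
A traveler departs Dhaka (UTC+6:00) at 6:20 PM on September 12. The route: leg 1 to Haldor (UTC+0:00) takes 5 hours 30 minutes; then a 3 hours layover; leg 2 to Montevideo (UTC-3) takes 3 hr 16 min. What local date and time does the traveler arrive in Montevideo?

Convert departure to UTC: 6:20 PM − 6:00 = 12:20 PM UTC on Sep 12.
Add 5 hours and 30 minutes leg 1 → 5:50 PM UTC.
Add 3 hours layover in Haldor → 8:50 PM UTC.
Add 3 hours and 16 minutes leg 2 → 12:06 AM UTC (Sep 13).
Montevideo is UTC−3:00, so local arrival = 12:06 AM − 3:00 = 9:06 PM on Sep 12.

9:06 PM on September 12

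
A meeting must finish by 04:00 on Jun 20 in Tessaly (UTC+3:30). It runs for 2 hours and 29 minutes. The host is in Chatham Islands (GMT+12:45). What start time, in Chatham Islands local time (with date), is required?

Target end time in UTC: 04:00 − 3:30 = 00:30 on Jun 20.
Subtract 2 hours 29 minutes → start 22:01 UTC on Jun 19.
Chatham Islands is UTC+12:45: 22:01 + 12:45 = 10:46 on Jun 20.

10:46 on Jun 20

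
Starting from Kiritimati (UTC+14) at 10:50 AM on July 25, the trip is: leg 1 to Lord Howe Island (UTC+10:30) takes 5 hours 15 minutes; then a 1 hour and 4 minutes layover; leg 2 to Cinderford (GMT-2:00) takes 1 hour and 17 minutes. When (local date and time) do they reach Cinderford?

Convert departure to UTC: 10:50 AM − 14:00 = 8:50 PM UTC on Jul 24.
Add 5 hours 15 minutes leg 1 → 2:05 AM UTC (Jul 25).
Add 1 hour and 4 minutes layover in Lord Howe Island → 3:09 AM UTC.
Add 1 hour 17 minutes leg 2 → 4:26 AM UTC.
Cinderford is UTC−2:00, so local arrival = 4:26 AM − 2:00 = 2:26 AM on Jul 25.

2:26 AM on Jul 25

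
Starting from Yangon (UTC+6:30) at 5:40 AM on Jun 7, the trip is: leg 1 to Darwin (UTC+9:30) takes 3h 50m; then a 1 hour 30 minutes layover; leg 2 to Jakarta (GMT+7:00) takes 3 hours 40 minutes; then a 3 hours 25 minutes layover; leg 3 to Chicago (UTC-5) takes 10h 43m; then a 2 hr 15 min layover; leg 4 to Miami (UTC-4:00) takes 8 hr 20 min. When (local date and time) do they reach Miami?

4:53 AM on June 8

Convert departure to UTC: 5:40 AM − 6:30 = 11:10 PM UTC on Jun 6.
Add 3 hours 50 minutes leg 1 → 3:00 AM UTC (Jun 7).
Add 1 hour and 30 minutes layover in Darwin → 4:30 AM UTC.
Add 3 hours and 40 minutes leg 2 → 8:10 AM UTC.
Add 3 hours and 25 minutes layover in Jakarta → 11:35 AM UTC.
Add 10 hours 43 minutes leg 3 → 10:18 PM UTC.
Add 2 hours and 15 minutes layover in Chicago → 12:33 AM UTC (Jun 8).
Add 8 hours 20 minutes leg 4 → 8:53 AM UTC.
Miami is UTC−4:00, so local arrival = 8:53 AM − 4:00 = 4:53 AM on Jun 8.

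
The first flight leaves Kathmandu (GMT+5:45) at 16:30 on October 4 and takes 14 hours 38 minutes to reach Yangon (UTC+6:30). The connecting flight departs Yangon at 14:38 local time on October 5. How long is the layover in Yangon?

6 hours 45 minutes

Convert departure to UTC: 16:30 − 5:45 = 10:45 UTC on Oct 4.
Add 14 hours 38 minutes flight time → 01:23 UTC (Oct 5).
Yangon is UTC+6:30, so local arrival = 01:23 + 6:30 = 07:53 on Oct 5.
Layover = 14:38 − 07:53 = 6 hours 45 minutes.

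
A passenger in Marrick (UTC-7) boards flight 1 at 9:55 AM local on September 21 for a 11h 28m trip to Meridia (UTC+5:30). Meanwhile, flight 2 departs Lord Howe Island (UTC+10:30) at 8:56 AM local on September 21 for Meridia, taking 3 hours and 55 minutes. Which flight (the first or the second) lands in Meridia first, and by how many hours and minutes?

the second, by 26 hours 2 minutes

Flight 1 in UTC: 9:55 AM + 7:00 = 4:55 PM on Sep 21.
+11 hours 28 minutes → arrive 4:23 AM UTC on Sep 22.
Flight 2 in UTC: 8:56 AM − 10:30 = 10:26 PM on Sep 20.
+3 hours 55 minutes → arrive 2:21 AM UTC on Sep 21.
Flight 2 lands earlier by 26 hours 2 minutes.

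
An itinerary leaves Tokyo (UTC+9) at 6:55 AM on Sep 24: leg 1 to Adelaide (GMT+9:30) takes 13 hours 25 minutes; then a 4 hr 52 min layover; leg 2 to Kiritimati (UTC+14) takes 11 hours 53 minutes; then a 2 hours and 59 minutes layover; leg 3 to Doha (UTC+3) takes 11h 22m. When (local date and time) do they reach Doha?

Convert departure to UTC: 6:55 AM − 9:00 = 9:55 PM UTC on Sep 23.
Add 13 hours and 25 minutes leg 1 → 11:20 AM UTC (Sep 24).
Add 4 hours and 52 minutes layover in Adelaide → 4:12 PM UTC.
Add 11 hours and 53 minutes leg 2 → 4:05 AM UTC (Sep 25).
Add 2 hours and 59 minutes layover in Kiritimati → 7:04 AM UTC.
Add 11 hours and 22 minutes leg 3 → 6:26 PM UTC.
Doha is UTC+3:00, so local arrival = 6:26 PM + 3:00 = 9:26 PM on Sep 25.

9:26 PM on September 25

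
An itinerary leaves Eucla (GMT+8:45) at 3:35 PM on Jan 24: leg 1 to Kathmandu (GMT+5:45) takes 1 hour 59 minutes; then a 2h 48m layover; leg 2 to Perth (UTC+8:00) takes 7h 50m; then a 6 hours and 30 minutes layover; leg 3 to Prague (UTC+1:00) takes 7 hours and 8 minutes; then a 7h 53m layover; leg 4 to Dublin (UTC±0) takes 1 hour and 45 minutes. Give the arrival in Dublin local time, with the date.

Convert departure to UTC: 3:35 PM − 8:45 = 6:50 AM UTC on Jan 24.
Add 1 hour and 59 minutes leg 1 → 8:49 AM UTC.
Add 2 hours 48 minutes layover in Kathmandu → 11:37 AM UTC.
Add 7 hours and 50 minutes leg 2 → 7:27 PM UTC.
Add 6 hours and 30 minutes layover in Perth → 1:57 AM UTC (Jan 25).
Add 7 hours 8 minutes leg 3 → 9:05 AM UTC.
Add 7 hours 53 minutes layover in Prague → 4:58 PM UTC.
Add 1 hour 45 minutes leg 4 → 6:43 PM UTC.
Dublin is UTC+0, so local arrival is the same: 6:43 PM on Jan 25.

6:43 PM on January 25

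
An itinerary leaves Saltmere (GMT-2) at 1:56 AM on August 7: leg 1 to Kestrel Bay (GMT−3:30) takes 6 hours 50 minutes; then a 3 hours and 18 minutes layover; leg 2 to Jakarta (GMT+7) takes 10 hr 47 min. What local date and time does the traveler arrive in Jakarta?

7:51 AM on August 8

Convert departure to UTC: 1:56 AM + 2:00 = 3:56 AM UTC on Aug 7.
Add 6 hours and 50 minutes leg 1 → 10:46 AM UTC.
Add 3 hours 18 minutes layover in Kestrel Bay → 2:04 PM UTC.
Add 10 hours and 47 minutes leg 2 → 12:51 AM UTC (Aug 8).
Jakarta is UTC+7:00, so local arrival = 12:51 AM + 7:00 = 7:51 AM on Aug 8.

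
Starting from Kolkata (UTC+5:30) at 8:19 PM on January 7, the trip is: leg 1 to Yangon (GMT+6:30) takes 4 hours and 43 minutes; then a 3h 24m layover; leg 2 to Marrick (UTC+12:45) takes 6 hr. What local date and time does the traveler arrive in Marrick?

5:41 PM on Jan 8

Convert departure to UTC: 8:19 PM − 5:30 = 2:49 PM UTC on Jan 7.
Add 4 hours 43 minutes leg 1 → 7:32 PM UTC.
Add 3 hours 24 minutes layover in Yangon → 10:56 PM UTC.
Add 6 hours leg 2 → 4:56 AM UTC (Jan 8).
Marrick is UTC+12:45, so local arrival = 4:56 AM + 12:45 = 5:41 PM on Jan 8.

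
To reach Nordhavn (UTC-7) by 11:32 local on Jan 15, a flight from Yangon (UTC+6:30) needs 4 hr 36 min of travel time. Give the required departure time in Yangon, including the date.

20:26 on Jan 15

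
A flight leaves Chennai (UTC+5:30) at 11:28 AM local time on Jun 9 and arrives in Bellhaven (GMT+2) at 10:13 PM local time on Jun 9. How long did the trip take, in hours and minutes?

14 hours 15 minutes

Departure in UTC: 11:28 AM − 5:30 = 5:58 AM on Jun 9.
Arrival in UTC: 10:13 PM − 2:00 = 8:13 PM on Jun 9.
Elapsed = 8:13 PM − 5:58 AM = 14 hours 15 minutes.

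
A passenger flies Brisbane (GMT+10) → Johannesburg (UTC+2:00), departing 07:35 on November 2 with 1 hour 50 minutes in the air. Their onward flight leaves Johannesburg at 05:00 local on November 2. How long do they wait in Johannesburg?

3 hours 35 minutes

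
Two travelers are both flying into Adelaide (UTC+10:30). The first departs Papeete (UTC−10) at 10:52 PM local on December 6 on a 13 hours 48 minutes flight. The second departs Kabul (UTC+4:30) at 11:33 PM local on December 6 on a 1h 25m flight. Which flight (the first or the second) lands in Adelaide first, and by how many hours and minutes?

the second, by 26 hours 12 minutes

Flight 1 in UTC: 10:52 PM + 10:00 = 8:52 AM on Dec 7.
+13 hours and 48 minutes → arrive 10:40 PM UTC on Dec 7.
Flight 2 in UTC: 11:33 PM − 4:30 = 7:03 PM on Dec 6.
+1 hour 25 minutes → arrive 8:28 PM UTC on Dec 6.
Flight 2 lands earlier by 26 hours 12 minutes.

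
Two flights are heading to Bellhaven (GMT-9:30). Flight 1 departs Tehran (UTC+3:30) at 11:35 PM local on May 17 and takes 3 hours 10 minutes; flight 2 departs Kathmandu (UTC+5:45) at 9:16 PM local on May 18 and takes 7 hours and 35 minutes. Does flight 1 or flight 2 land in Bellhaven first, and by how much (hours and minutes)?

the first, by 23 hours 51 minutes

Flight 1 in UTC: 11:35 PM − 3:30 = 8:05 PM on May 17.
+3 hours 10 minutes → arrive 11:15 PM UTC on May 17.
Flight 2 in UTC: 9:16 PM − 5:45 = 3:31 PM on May 18.
+7 hours 35 minutes → arrive 11:06 PM UTC on May 18.
Flight 1 lands earlier by 23 hours 51 minutes.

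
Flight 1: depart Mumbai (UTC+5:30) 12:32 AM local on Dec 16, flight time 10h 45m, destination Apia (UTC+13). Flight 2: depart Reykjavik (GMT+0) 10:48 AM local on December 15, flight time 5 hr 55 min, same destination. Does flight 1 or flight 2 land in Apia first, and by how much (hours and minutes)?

the second, by 13 hours 4 minutes

Flight 1 in UTC: 12:32 AM − 5:30 = 7:02 PM on Dec 15.
+10 hours and 45 minutes → arrive 5:47 AM UTC on Dec 16.
Flight 2 departs at 10:48 AM UTC (Dec 15).
+5 hours 55 minutes → arrive 4:43 PM UTC on Dec 15.
Flight 2 lands earlier by 13 hours 4 minutes.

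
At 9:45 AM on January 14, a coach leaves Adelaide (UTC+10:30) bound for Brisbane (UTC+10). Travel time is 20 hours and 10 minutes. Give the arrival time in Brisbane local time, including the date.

Convert departure to UTC: 9:45 AM − 10:30 = 11:15 PM UTC on Jan 13.
Add 20 hours 10 minutes travel time → 7:25 PM UTC (Jan 14).
Brisbane is UTC+10:00, so local arrival = 7:25 PM + 10:00 = 5:25 AM on Jan 15.

5:25 AM on January 15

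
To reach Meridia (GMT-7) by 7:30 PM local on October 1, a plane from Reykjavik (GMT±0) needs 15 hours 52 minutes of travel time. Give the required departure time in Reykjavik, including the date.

10:38 AM on Oct 1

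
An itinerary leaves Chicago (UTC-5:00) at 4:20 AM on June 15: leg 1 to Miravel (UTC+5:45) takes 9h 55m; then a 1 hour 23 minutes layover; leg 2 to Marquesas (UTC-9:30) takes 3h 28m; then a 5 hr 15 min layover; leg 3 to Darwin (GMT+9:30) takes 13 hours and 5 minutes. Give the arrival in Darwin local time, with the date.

Convert departure to UTC: 4:20 AM + 5:00 = 9:20 AM UTC on Jun 15.
Add 9 hours 55 minutes leg 1 → 7:15 PM UTC.
Add 1 hour 23 minutes layover in Miravel → 8:38 PM UTC.
Add 3 hours and 28 minutes leg 2 → 12:06 AM UTC (Jun 16).
Add 5 hours and 15 minutes layover in Marquesas → 5:21 AM UTC.
Add 13 hours and 5 minutes leg 3 → 6:26 PM UTC.
Darwin is UTC+9:30, so local arrival = 6:26 PM + 9:30 = 3:56 AM on Jun 17.

3:56 AM on June 17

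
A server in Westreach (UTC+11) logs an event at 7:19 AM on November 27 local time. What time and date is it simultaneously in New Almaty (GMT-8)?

12:19 PM on November 26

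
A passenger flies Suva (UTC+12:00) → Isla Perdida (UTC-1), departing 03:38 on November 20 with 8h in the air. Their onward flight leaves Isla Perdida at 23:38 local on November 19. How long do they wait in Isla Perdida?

1 hour

Convert departure to UTC: 03:38 − 12:00 = 15:38 UTC on Nov 19.
Add 8 hours flight time → 23:38 UTC.
Isla Perdida is UTC−1:00, so local arrival = 23:38 − 1:00 = 22:38 on Nov 19.
Layover = 23:38 − 22:38 = 1 hour.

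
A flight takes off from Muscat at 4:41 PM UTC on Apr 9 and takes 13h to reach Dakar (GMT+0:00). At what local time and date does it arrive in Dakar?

5:41 AM on April 10

Departure is given in UTC: 4:41 PM on Apr 9.
Add 13 hours → 5:41 AM UTC (Apr 10).
Dakar is UTC+0, so local arrival is 5:41 AM on Apr 10.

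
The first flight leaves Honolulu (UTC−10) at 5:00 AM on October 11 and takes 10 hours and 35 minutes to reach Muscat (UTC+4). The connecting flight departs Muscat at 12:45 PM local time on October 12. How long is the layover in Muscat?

7 hours 10 minutes

Convert departure to UTC: 5:00 AM + 10:00 = 3:00 PM UTC on Oct 11.
Add 10 hours and 35 minutes flight time → 1:35 AM UTC (Oct 12).
Muscat is UTC+4:00, so local arrival = 1:35 AM + 4:00 = 5:35 AM on Oct 12.
Layover = 12:45 PM − 5:35 AM = 7 hours 10 minutes.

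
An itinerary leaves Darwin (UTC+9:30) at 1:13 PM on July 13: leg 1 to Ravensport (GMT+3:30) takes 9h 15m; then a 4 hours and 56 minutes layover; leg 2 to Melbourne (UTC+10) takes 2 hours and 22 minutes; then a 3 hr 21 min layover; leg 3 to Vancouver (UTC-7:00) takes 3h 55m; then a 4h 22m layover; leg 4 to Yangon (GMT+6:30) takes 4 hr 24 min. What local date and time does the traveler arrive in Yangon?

6:48 PM on Jul 14

Convert departure to UTC: 1:13 PM − 9:30 = 3:43 AM UTC on Jul 13.
Add 9 hours and 15 minutes leg 1 → 12:58 PM UTC.
Add 4 hours and 56 minutes layover in Ravensport → 5:54 PM UTC.
Add 2 hours and 22 minutes leg 2 → 8:16 PM UTC.
Add 3 hours and 21 minutes layover in Melbourne → 11:37 PM UTC.
Add 3 hours 55 minutes leg 3 → 3:32 AM UTC (Jul 14).
Add 4 hours and 22 minutes layover in Vancouver → 7:54 AM UTC.
Add 4 hours 24 minutes leg 4 → 12:18 PM UTC.
Yangon is UTC+6:30, so local arrival = 12:18 PM + 6:30 = 6:48 PM on Jul 14.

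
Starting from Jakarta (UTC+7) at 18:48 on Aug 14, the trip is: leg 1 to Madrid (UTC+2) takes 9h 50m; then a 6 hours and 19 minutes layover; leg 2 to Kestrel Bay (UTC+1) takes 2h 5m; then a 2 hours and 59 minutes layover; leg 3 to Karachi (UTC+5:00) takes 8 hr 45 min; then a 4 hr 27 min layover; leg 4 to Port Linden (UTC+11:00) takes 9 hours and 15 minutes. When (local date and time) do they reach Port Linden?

Convert departure to UTC: 18:48 − 7:00 = 11:48 UTC on Aug 14.
Add 9 hours and 50 minutes leg 1 → 21:38 UTC.
Add 6 hours and 19 minutes layover in Madrid → 03:57 UTC (Aug 15).
Add 2 hours 5 minutes leg 2 → 06:02 UTC.
Add 2 hours and 59 minutes layover in Kestrel Bay → 09:01 UTC.
Add 8 hours 45 minutes leg 3 → 17:46 UTC.
Add 4 hours and 27 minutes layover in Karachi → 22:13 UTC.
Add 9 hours and 15 minutes leg 4 → 07:28 UTC (Aug 16).
Port Linden is UTC+11:00, so local arrival = 07:28 + 11:00 = 18:28 on Aug 16.

18:28 on August 16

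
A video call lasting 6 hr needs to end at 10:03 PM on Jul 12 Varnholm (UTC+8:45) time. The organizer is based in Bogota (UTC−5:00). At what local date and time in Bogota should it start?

Target end time in UTC: 10:03 PM − 8:45 = 1:18 PM on Jul 12.
Subtract 6 hours → start 7:18 AM UTC on Jul 12.
Bogota is UTC−5:00: 7:18 AM − 5:00 = 2:18 AM on Jul 12.

2:18 AM on Jul 12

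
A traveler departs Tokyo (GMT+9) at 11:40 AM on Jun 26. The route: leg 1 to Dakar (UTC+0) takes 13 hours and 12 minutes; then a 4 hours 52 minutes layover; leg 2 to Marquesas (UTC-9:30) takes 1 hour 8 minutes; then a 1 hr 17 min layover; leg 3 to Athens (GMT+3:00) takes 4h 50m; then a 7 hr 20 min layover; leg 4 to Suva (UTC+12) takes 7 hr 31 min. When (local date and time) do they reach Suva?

Convert departure to UTC: 11:40 AM − 9:00 = 2:40 AM UTC on Jun 26.
Add 13 hours 12 minutes leg 1 → 3:52 PM UTC.
Add 4 hours 52 minutes layover in Dakar → 8:44 PM UTC.
Add 1 hour 8 minutes leg 2 → 9:52 PM UTC.
Add 1 hour 17 minutes layover in Marquesas → 11:09 PM UTC.
Add 4 hours 50 minutes leg 3 → 3:59 AM UTC (Jun 27).
Add 7 hours 20 minutes layover in Athens → 11:19 AM UTC.
Add 7 hours and 31 minutes leg 4 → 6:50 PM UTC.
Suva is UTC+12:00, so local arrival = 6:50 PM + 12:00 = 6:50 AM on Jun 28.

6:50 AM on June 28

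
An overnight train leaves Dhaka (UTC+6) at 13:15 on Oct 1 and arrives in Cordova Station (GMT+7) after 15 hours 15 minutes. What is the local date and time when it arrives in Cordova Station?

Convert departure to UTC: 13:15 − 6:00 = 07:15 UTC on Oct 1.
Add 15 hours 15 minutes travel time → 22:30 UTC.
Cordova Station is UTC+7:00, so local arrival = 22:30 + 7:00 = 05:30 on Oct 2.

05:30 on October 2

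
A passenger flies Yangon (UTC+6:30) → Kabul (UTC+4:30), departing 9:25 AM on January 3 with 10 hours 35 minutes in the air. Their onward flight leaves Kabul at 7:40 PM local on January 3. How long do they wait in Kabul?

Convert departure to UTC: 9:25 AM − 6:30 = 2:55 AM UTC on Jan 3.
Add 10 hours and 35 minutes flight time → 1:30 PM UTC.
Kabul is UTC+4:30, so local arrival = 1:30 PM + 4:30 = 6:00 PM on Jan 3.
Layover = 7:40 PM − 6:00 PM = 1 hour 40 minutes.

1 hour 40 minutes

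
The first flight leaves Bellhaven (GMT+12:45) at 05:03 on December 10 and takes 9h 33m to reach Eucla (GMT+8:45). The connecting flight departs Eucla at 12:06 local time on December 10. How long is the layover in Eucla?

1 hour 30 minutes

Convert departure to UTC: 05:03 − 12:45 = 16:18 UTC on Dec 9.
Add 9 hours 33 minutes flight time → 01:51 UTC (Dec 10).
Eucla is UTC+8:45, so local arrival = 01:51 + 8:45 = 10:36 on Dec 10.
Layover = 12:06 − 10:36 = 1 hour 30 minutes.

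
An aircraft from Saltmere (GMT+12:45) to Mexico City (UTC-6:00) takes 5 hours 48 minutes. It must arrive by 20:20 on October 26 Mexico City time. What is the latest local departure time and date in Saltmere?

09:17 on October 27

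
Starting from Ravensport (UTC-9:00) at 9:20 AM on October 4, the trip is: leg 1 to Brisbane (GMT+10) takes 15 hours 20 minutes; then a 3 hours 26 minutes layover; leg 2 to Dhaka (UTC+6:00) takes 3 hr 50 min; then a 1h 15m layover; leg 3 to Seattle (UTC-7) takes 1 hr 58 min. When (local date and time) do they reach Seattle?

Convert departure to UTC: 9:20 AM + 9:00 = 6:20 PM UTC on Oct 4.
Add 15 hours 20 minutes leg 1 → 9:40 AM UTC (Oct 5).
Add 3 hours 26 minutes layover in Brisbane → 1:06 PM UTC.
Add 3 hours and 50 minutes leg 2 → 4:56 PM UTC.
Add 1 hour 15 minutes layover in Dhaka → 6:11 PM UTC.
Add 1 hour 58 minutes leg 3 → 8:09 PM UTC.
Seattle is UTC−7:00, so local arrival = 8:09 PM − 7:00 = 1:09 PM on Oct 5.

1:09 PM on Oct 5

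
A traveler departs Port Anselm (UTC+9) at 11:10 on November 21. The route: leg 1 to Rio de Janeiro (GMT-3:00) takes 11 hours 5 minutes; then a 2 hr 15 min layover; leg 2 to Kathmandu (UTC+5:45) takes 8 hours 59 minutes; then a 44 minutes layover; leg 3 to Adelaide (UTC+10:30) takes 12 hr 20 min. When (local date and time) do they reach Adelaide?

00:03 on Nov 23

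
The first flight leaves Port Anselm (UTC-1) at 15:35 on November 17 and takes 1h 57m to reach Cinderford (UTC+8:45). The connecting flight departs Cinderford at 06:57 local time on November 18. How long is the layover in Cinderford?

Convert departure to UTC: 15:35 + 1:00 = 16:35 UTC on Nov 17.
Add 1 hour and 57 minutes flight time → 18:32 UTC.
Cinderford is UTC+8:45, so local arrival = 18:32 + 8:45 = 03:17 on Nov 18.
Layover = 06:57 − 03:17 = 3 hours 40 minutes.

3 hours 40 minutes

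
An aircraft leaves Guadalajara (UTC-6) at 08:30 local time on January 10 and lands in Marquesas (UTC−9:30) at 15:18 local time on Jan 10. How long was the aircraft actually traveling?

10 hours 18 minutes

Marquesas is 3:30 behind Guadalajara.
Clock-face elapsed time (ignoring zones) is 6 hours 48 minutes.
Actual elapsed = 6 hours 48 minutes + 3:30 = 10 hours 18 minutes.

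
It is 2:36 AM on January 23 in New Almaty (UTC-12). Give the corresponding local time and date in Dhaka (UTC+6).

8:36 PM on January 23

Dhaka is 18:00 ahead of New Almaty.
Shift by the zone difference: 2:36 AM + 18:00 = 8:36 PM on Jan 23 in Dhaka.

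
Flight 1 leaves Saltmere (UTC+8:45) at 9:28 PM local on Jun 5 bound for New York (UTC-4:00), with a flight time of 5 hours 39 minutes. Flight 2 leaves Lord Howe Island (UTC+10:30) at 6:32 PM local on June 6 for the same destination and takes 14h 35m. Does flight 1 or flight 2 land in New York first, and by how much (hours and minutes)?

Flight 1 in UTC: 9:28 PM − 8:45 = 12:43 PM on Jun 5.
+5 hours and 39 minutes → arrive 6:22 PM UTC on Jun 5.
Flight 2 in UTC: 6:32 PM − 10:30 = 8:02 AM on Jun 6.
+14 hours 35 minutes → arrive 10:37 PM UTC on Jun 6.
Flight 1 lands earlier by 28 hours 15 minutes.

the first, by 28 hours 15 minutes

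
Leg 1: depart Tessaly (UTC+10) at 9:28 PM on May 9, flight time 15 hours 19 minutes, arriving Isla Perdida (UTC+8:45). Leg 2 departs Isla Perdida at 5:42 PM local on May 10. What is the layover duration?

6 hours 10 minutes

Convert departure to UTC: 9:28 PM − 10:00 = 11:28 AM UTC on May 9.
Add 15 hours and 19 minutes flight time → 2:47 AM UTC (May 10).
Isla Perdida is UTC+8:45, so local arrival = 2:47 AM + 8:45 = 11:32 AM on May 10.
Layover = 5:42 PM − 11:32 AM = 6 hours 10 minutes.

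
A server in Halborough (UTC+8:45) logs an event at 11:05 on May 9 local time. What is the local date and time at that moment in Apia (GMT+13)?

15:20 on May 9

In UTC: 11:05 − 8:45 = 02:20 on May 9.
Apia is UTC+13:00: 02:20 + 13:00 = 15:20 on May 9.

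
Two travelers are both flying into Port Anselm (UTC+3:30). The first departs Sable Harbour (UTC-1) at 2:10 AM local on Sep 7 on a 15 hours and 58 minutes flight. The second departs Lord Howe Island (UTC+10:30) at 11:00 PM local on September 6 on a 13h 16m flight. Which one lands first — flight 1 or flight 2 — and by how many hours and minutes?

Flight 1 in UTC: 2:10 AM + 1:00 = 3:10 AM on Sep 7.
+15 hours and 58 minutes → arrive 7:08 PM UTC on Sep 7.
Flight 2 in UTC: 11:00 PM − 10:30 = 12:30 PM on Sep 6.
+13 hours and 16 minutes → arrive 1:46 AM UTC on Sep 7.
Flight 2 lands earlier by 17 hours 22 minutes.

the second, by 17 hours 22 minutes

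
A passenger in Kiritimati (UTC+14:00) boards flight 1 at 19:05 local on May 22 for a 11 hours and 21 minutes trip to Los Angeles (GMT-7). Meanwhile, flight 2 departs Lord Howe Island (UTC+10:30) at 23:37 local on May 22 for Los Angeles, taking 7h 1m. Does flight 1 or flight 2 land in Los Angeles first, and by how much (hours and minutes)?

the first, by 3 hours 42 minutes

Flight 1 in UTC: 19:05 − 14:00 = 05:05 on May 22.
+11 hours and 21 minutes → arrive 16:26 UTC on May 22.
Flight 2 in UTC: 23:37 − 10:30 = 13:07 on May 22.
+7 hours 1 minute → arrive 20:08 UTC on May 22.
Flight 1 lands earlier by 3 hours 42 minutes.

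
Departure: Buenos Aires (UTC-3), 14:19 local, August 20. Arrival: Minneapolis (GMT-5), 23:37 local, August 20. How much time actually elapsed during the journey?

Departure in UTC: 14:19 + 3:00 = 17:19 on Aug 20.
Arrival in UTC: 23:37 + 5:00 = 04:37 on Aug 21.
Elapsed = 04:37 − 17:19 (+1 day) = 11 hours 18 minutes.

11 hours 18 minutes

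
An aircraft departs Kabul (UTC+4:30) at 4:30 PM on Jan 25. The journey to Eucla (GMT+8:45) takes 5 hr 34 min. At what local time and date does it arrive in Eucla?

Convert departure to UTC: 4:30 PM − 4:30 = 12:00 PM UTC on Jan 25.
Add 5 hours 34 minutes travel time → 5:34 PM UTC.
Eucla is UTC+8:45, so local arrival = 5:34 PM + 8:45 = 2:19 AM on Jan 26.

2:19 AM on January 26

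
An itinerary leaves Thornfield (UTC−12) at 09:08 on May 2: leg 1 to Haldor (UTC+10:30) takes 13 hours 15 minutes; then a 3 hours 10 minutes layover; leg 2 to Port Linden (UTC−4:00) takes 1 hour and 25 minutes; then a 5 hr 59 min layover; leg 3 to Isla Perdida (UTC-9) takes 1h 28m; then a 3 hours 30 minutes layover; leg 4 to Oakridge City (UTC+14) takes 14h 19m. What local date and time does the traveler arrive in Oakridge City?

06:14 on May 5

Convert departure to UTC: 09:08 + 12:00 = 21:08 UTC on May 2.
Add 13 hours 15 minutes leg 1 → 10:23 UTC (May 3).
Add 3 hours and 10 minutes layover in Haldor → 13:33 UTC.
Add 1 hour and 25 minutes leg 2 → 14:58 UTC.
Add 5 hours 59 minutes layover in Port Linden → 20:57 UTC.
Add 1 hour and 28 minutes leg 3 → 22:25 UTC.
Add 3 hours 30 minutes layover in Isla Perdida → 01:55 UTC (May 4).
Add 14 hours and 19 minutes leg 4 → 16:14 UTC.
Oakridge City is UTC+14:00, so local arrival = 16:14 + 14:00 = 06:14 on May 5.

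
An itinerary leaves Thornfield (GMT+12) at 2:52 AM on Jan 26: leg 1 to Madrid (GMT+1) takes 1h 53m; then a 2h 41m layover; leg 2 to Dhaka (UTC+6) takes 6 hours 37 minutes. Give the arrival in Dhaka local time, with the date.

Convert departure to UTC: 2:52 AM − 12:00 = 2:52 PM UTC on Jan 25.
Add 1 hour 53 minutes leg 1 → 4:45 PM UTC.
Add 2 hours and 41 minutes layover in Madrid → 7:26 PM UTC.
Add 6 hours 37 minutes leg 2 → 2:03 AM UTC (Jan 26).
Dhaka is UTC+6:00, so local arrival = 2:03 AM + 6:00 = 8:03 AM on Jan 26.

8:03 AM on January 26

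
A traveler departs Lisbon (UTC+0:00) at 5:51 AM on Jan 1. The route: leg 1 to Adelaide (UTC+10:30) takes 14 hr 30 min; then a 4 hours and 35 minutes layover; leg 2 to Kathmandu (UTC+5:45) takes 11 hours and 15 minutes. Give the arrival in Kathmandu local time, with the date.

Lisbon is at UTC+0, so departure is already 5:51 AM UTC on Jan 1.
Add 14 hours and 30 minutes leg 1 → 8:21 PM UTC.
Add 4 hours 35 minutes layover in Adelaide → 12:56 AM UTC (Jan 2).
Add 11 hours 15 minutes leg 2 → 12:11 PM UTC.
Kathmandu is UTC+5:45, so local arrival = 12:11 PM + 5:45 = 5:56 PM on Jan 2.

5:56 PM on January 2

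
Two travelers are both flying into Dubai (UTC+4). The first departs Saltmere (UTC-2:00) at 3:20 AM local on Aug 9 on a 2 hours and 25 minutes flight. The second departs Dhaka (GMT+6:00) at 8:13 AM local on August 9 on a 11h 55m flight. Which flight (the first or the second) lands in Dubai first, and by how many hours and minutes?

Flight 1 in UTC: 3:20 AM + 2:00 = 5:20 AM on Aug 9.
+2 hours 25 minutes → arrive 7:45 AM UTC on Aug 9.
Flight 2 in UTC: 8:13 AM − 6:00 = 2:13 AM on Aug 9.
+11 hours 55 minutes → arrive 2:08 PM UTC on Aug 9.
Flight 1 lands earlier by 6 hours 23 minutes.

the first, by 6 hours 23 minutes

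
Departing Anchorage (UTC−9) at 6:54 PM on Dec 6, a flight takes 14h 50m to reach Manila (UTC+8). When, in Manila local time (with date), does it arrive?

Convert departure to UTC: 6:54 PM + 9:00 = 3:54 AM UTC on Dec 7.
Add 14 hours 50 minutes travel time → 6:44 PM UTC.
Manila is UTC+8:00, so local arrival = 6:44 PM + 8:00 = 2:44 AM on Dec 8.

2:44 AM on December 8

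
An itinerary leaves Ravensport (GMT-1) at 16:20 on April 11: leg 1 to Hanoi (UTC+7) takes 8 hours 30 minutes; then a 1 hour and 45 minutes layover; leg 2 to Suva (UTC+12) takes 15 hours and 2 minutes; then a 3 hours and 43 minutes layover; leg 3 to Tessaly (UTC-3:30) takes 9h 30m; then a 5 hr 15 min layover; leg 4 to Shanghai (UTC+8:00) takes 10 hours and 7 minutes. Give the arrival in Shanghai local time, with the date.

Convert departure to UTC: 16:20 + 1:00 = 17:20 UTC on Apr 11.
Add 8 hours 30 minutes leg 1 → 01:50 UTC (Apr 12).
Add 1 hour 45 minutes layover in Hanoi → 03:35 UTC.
Add 15 hours and 2 minutes leg 2 → 18:37 UTC.
Add 3 hours and 43 minutes layover in Suva → 22:20 UTC.
Add 9 hours and 30 minutes leg 3 → 07:50 UTC (Apr 13).
Add 5 hours 15 minutes layover in Tessaly → 13:05 UTC.
Add 10 hours 7 minutes leg 4 → 23:12 UTC.
Shanghai is UTC+8:00, so local arrival = 23:12 + 8:00 = 07:12 on Apr 14.

07:12 on Apr 14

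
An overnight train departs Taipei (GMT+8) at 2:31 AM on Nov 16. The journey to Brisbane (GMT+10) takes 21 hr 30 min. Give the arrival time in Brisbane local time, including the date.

2:01 AM on Nov 17

Brisbane is 2:00 ahead of Taipei.
After 21 hours 30 minutes it is 12:01 AM (Nov 17) in Taipei.
Shift by the zone difference: 12:01 AM + 2:00 = 2:01 AM on Nov 17 in Brisbane.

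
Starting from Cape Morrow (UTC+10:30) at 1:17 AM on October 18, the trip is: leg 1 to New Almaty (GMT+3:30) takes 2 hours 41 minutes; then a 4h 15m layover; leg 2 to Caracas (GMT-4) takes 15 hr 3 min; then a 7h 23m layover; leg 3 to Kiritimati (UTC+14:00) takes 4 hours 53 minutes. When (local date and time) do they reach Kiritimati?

3:02 PM on Oct 19

Convert departure to UTC: 1:17 AM − 10:30 = 2:47 PM UTC on Oct 17.
Add 2 hours and 41 minutes leg 1 → 5:28 PM UTC.
Add 4 hours and 15 minutes layover in New Almaty → 9:43 PM UTC.
Add 15 hours 3 minutes leg 2 → 12:46 PM UTC (Oct 18).
Add 7 hours 23 minutes layover in Caracas → 8:09 PM UTC.
Add 4 hours 53 minutes leg 3 → 1:02 AM UTC (Oct 19).
Kiritimati is UTC+14:00, so local arrival = 1:02 AM + 14:00 = 3:02 PM on Oct 19.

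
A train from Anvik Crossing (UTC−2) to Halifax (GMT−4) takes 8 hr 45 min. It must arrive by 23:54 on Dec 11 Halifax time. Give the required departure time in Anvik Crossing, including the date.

17:09 on Dec 11

Target arrival in UTC: 23:54 + 4:00 = 03:54 on Dec 12.
Subtract 8 hours 45 minutes → departure 19:09 UTC on Dec 11.
Anvik Crossing is UTC−2:00: 19:09 − 2:00 = 17:09 on Dec 11.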